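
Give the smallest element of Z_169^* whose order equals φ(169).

φ(169) = φ(13^2) = 13·(13−1) = 156 = 2^2 · 3 · 13.
g is a primitive root iff g^(156/q) ≢ 1 (mod 169) for each prime q ∈ {2, 3, 13}.
g = 2: 2^78 ≡ 168; 2^52 ≡ 146; 2^12 ≡ 40 — none is 1, so 2 is a primitive root.
The smallest primitive root modulo 169 is 2.

2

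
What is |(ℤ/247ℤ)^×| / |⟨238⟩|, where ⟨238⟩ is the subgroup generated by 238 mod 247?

The order of 238 must divide φ(247) = φ(13·19) = (13−1)·(19−1) = 12·18 = 216 = 2^3 · 3^3.
Divisors of 216: 1, 2, 3, 4, 6, 8, 9, 12, 18, 24, 27, 36, 54, 72, 108, 216.
Compute 238^d (mod 247) for the divisors d until we hit 1:
238^1 ≡ 238 (mod 247)
238^2 ≡ 81 (mod 247)
238^3 ≡ 12 (mod 247)
238^4 ≡ 139 (mod 247)
238^6 ≡ 144 (mod 247)
238^8 ≡ 55 (mod 247)
238^9 ≡ 246 (mod 247)
238^12 ≡ 235 (mod 247)
238^18 ≡ 1 (mod 247) ✓
The order of 238 is 18, so the subgroup it generates has 18 elements.
The index is φ(247) / ord(238) = 216 / 18 = 12.

12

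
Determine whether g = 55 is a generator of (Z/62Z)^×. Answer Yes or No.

φ(62) = φ(2)·φ(31) = 1·30 = 30 = 2 · 3 · 5.
55 is a primitive root mod 62 iff 55^(φ(62)/q) ≢ 1 for every prime q | φ(62), i.e. q ∈ {2, 3, 5}.
55^15 ≡ 61 (mod 62)  [q = 2: ≢ 1 ✓]
55^10 ≡ 25 (mod 62)  [q = 3: ≢ 1 ✓]
55^6 ≡ 35 (mod 62)  [q = 5: ≢ 1 ✓]
All checks pass, so 55 has order 30 and is a primitive root modulo 62.

Yes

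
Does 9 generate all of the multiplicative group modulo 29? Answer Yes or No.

No

φ(29) = 29 − 1 = 28 = 2^2 · 7.
9 is a primitive root mod 29 iff 9^(φ(29)/q) ≢ 1 for every prime q | φ(29), i.e. q ∈ {2, 7}.
9^14 ≡ 1 (mod 29)  [q = 2: ≡ 1 ✗]
9^4 ≡ 7 (mod 29)  [q = 7: ≢ 1 ✓]
The check at q = 2 fails, so 9 generates a proper subgroup.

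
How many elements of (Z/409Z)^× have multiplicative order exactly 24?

φ(409) = 409 − 1 = 408 = 2^3 · 3 · 17.
Since (Z/409Z)^× is cyclic of order 408, the number of elements of order d is φ(d) when d | 408 and 0 otherwise.
24 = 2^3 · 3 divides 408, and φ(24) = 8.

8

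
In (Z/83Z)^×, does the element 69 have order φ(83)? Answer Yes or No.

φ(83) = 83 − 1 = 82 = 2 · 41.
69 is a primitive root mod 83 iff 69^(φ(83)/q) ≢ 1 for every prime q | φ(83), i.e. q ∈ {2, 41}.
69^41 ≡ 1 (mod 83)  [q = 2: ≡ 1 ✗]
69^2 ≡ 30 (mod 83)  [q = 41: ≢ 1 ✓]
Since 69^41 ≡ 1, the order of 69 divides 41 < 82, so 69 is not a primitive root.

No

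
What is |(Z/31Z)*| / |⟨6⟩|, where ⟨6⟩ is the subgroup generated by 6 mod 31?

The order of 6 must divide φ(31) = 31 − 1 = 30 = 2 · 3 · 5.
Divisors of 30: 1, 2, 3, 5, 6, 10, 15, 30.
Compute 6^d (mod 31) for the divisors d until we hit 1:
6^1 ≡ 6 (mod 31)
6^2 ≡ 5 (mod 31)
6^3 ≡ 30 (mod 31)
6^5 ≡ 26 (mod 31)
6^6 ≡ 1 (mod 31) ✓
So ord_31(6) = 6, hence |⟨6⟩| = 6.
Index = |(Z/31Z)^×| / |⟨6⟩| = 30 / 6 = 5.

5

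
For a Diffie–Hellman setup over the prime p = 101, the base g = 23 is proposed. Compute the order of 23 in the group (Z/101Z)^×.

Since 23 ∈ (Z/101Z)^×, its order divides φ(101) = 101 − 1 = 100 = 2^2 · 5^2.
Divisors of 100: 1, 2, 4, 5, 10, 20, 25, 50, 100.
Evaluate successive powers at the divisors of 100:
23^1 ≡ 23 (mod 101)
23^2 ≡ 24 (mod 101)
23^4 ≡ 71 (mod 101)
23^5 ≡ 17 (mod 101)
23^10 ≡ 87 (mod 101)
23^20 ≡ 95 (mod 101)
23^25 ≡ 100 (mod 101)
23^50 ≡ 1 (mod 101) ✓
So ord_101(23) = 50.

50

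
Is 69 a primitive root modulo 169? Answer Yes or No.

No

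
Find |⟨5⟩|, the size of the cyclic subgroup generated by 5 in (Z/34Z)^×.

16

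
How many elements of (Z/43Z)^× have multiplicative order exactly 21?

φ(43) = 43 − 1 = 42 = 2 · 3 · 7.
In a cyclic group of order 42, there are φ(d) elements of order d for each divisor d of 42, and zero for non-divisors.
21 = 3 · 7 divides 42, and φ(21) = 12.

12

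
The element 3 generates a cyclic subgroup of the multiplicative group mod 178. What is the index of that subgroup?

1

Since 3 ∈ (Z/178Z)^×, its order divides φ(178) = φ(2)·φ(89) = 1·88 = 88 = 2^3 · 11.
Divisors of 88: 1, 2, 4, 8, 11, 22, 44, 88.
Test each divisor d:
3^1 ≡ 3
3^2 ≡ 9
3^4 ≡ 81
3^8 ≡ 153
3^11 ≡ 37
3^22 ≡ 123
3^44 ≡ 177
3^88 ≡ 1
The order of 3 is 88, so the subgroup it generates has 88 elements.
Index = |(Z/178Z)^×| / |⟨3⟩| = 88 / 88 = 1.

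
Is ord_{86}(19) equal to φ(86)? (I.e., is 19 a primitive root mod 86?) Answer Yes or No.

Yes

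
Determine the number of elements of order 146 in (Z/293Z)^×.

72

φ(293) = 293 − 1 = 292 = 2^2 · 73.
(Z/293Z)^× is cyclic (|G| = 292); a cyclic group of order m has exactly φ(d) elements of each order d | m, and none otherwise.
146 = 2 · 73 divides 292, and φ(146) = 72.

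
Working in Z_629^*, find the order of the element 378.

Since 378 ∈ (Z/629Z)^×, its order divides φ(629) = φ(17·37) = (17−1)·(37−1) = 16·36 = 576 = 2^6 · 3^2.
Divisors of 576: 1, 2, 3, 4, 6, 8, 9, 12, 16, 18, 24, 32, 36, 48, 64, 72, 96, 144, 192, 288, 576.
Test each divisor d:
378^1 ≡ 378 (mod 629)
378^2 ≡ 101 (mod 629)
378^3 ≡ 438 (mod 629)
378^4 ≡ 137 (mod 629)
378^6 ≡ 628 (mod 629)
378^8 ≡ 528 (mod 629)
378^9 ≡ 191 (mod 629)
378^12 ≡ 1 (mod 629) ✓
So ord_629(378) = 12.

12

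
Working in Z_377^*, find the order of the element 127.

The order of 127 must divide φ(377) = φ(13·29) = (13−1)·(29−1) = 12·28 = 336 = 2^4 · 3 · 7.
Divisors of 336: 1, 2, 3, 4, 6, 7, 8, 12, 14, 16, 21, 24, 28, 42, 48, 56, 84, 112, 168, 336.
Test each divisor d:
127^1 ≡ 127 (mod 377)
127^2 ≡ 295 (mod 377)
127^3 ≡ 142 (mod 377)
127^4 ≡ 315 (mod 377)
127^6 ≡ 183 (mod 377)
127^7 ≡ 244 (mod 377)
127^8 ≡ 74 (mod 377)
127^12 ≡ 313 (mod 377)
127^14 ≡ 347 (mod 377)
127^16 ≡ 198 (mod 377)
127^21 ≡ 220 (mod 377)
127^24 ≡ 326 (mod 377)
127^28 ≡ 146 (mod 377)
127^42 ≡ 144 (mod 377)
127^48 ≡ 339 (mod 377)
127^56 ≡ 204 (mod 377)
127^84 ≡ 1 (mod 377) ✓
Therefore the multiplicative order of 127 modulo 377 is 84.

84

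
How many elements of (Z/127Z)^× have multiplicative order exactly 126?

φ(127) = 127 − 1 = 126 = 2 · 3^2 · 7.
Since (Z/127Z)^× is cyclic of order 126, the number of elements of order d is φ(d) when d | 126 and 0 otherwise.
126 = 2 · 3^2 · 7 divides 126, and φ(126) = 36.

36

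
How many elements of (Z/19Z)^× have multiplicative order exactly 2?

φ(19) = 19 − 1 = 18 = 2 · 3^2.
(Z/19Z)^× is cyclic (|G| = 18); a cyclic group of order m has exactly φ(d) elements of each order d | m, and none otherwise.
2 | 18, and φ(2) = 2 − 1 = 1.

1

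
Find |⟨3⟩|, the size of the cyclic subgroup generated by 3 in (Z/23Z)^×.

Since 3 ∈ (Z/23Z)^×, its order divides φ(23) = 23 − 1 = 22 = 2 · 11.
Divisors of 22: 1, 2, 11, 22.
Compute 3^d (mod 23) for the divisors d until we hit 1:
3^1 ≡ 3
3^2 ≡ 9
3^11 ≡ 1
The smallest such exponent is 11, so the order of 3 is 11.

11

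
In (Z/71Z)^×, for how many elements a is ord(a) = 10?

4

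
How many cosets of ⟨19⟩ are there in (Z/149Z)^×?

4

ord(19) | φ(149) = 149 − 1 = 148 = 2^2 · 37.
Divisors of 148: 1, 2, 4, 37, 74, 148.
Check 19^d mod 149 for each divisor in increasing order:
19^1 ≡ 19 (mod 149)
19^2 ≡ 63 (mod 149)
19^4 ≡ 95 (mod 149)
19^37 ≡ 1 (mod 149) ✓
Thus |⟨19⟩| = ord(19) = 37.
The index is φ(149) / ord(19) = 148 / 37 = 4.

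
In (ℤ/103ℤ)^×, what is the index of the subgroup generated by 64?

By Lagrange's theorem, ord_103(64) divides φ(103) = 103 − 1 = 102 = 2 · 3 · 17.
Divisors of 102: 1, 2, 3, 6, 17, 34, 51, 102.
Test each divisor d:
64^1 ≡ 64
64^2 ≡ 79
64^3 ≡ 9
64^6 ≡ 81
64^17 ≡ 1
So ord_103(64) = 17, hence |⟨64⟩| = 17.
Index = |(Z/103Z)^×| / |⟨64⟩| = 102 / 17 = 6.

6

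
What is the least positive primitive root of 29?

φ(29) = 29 − 1 = 28 = 2^2 · 7.
Test candidates g = 2, 3, … against the prime factors q ∈ {2, 7} of φ(29): g is a generator iff g^(28/q) ≢ 1 for every such q.
g = 2: 2^14 ≡ 28; 2^4 ≡ 16 — none is 1, so 2 is a primitive root.
The smallest primitive root modulo 29 is 2.

2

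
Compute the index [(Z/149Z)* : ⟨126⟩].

1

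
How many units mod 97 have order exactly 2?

1

φ(97) = 97 − 1 = 96 = 2^5 · 3.
Since (Z/97Z)^× is cyclic of order 96, the number of elements of order d is φ(d) when d | 96 and 0 otherwise.
2 | 96, and φ(2) = 2 − 1 = 1.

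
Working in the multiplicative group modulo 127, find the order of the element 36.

By Lagrange's theorem, ord_127(36) divides φ(127) = 127 − 1 = 126 = 2 · 3^2 · 7.
Divisors of 126: 1, 2, 3, 6, 7, 9, 14, 18, 21, 42, 63, 126.
Compute 36^d (mod 127) for the divisors d until we hit 1:
36^1 ≡ 36 (mod 127)
36^2 ≡ 26 (mod 127)
36^3 ≡ 47 (mod 127)
36^6 ≡ 50 (mod 127)
36^7 ≡ 22 (mod 127)
36^9 ≡ 64 (mod 127)
36^14 ≡ 103 (mod 127)
36^18 ≡ 32 (mod 127)
36^21 ≡ 107 (mod 127)
36^42 ≡ 19 (mod 127)
36^63 ≡ 1 (mod 127) ✓
Hence ord(36) = 63.

63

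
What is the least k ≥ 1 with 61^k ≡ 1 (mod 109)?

54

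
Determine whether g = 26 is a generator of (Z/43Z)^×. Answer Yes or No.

Yes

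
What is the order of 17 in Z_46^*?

22

By Lagrange's theorem, ord_46(17) divides φ(46) = φ(2)·φ(23) = 1·22 = 22 = 2 · 11.
Divisors of 22: 1, 2, 11, 22.
Check 17^d mod 46 for each divisor in increasing order:
17^1 ≡ 17
17^2 ≡ 13
17^11 ≡ 45
17^22 ≡ 1
The smallest such exponent is 22, so the order of 17 is 22.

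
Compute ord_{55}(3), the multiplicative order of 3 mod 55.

The order of 3 must divide φ(55) = φ(5·11) = (5−1)·(11−1) = 4·10 = 40 = 2^3 · 5.
Divisors of 40: 1, 2, 4, 5, 8, 10, 20, 40.
Check 3^d mod 55 for each divisor in increasing order:
3^1 ≡ 3
3^2 ≡ 9
3^4 ≡ 26
3^5 ≡ 23
3^8 ≡ 16
3^10 ≡ 34
3^20 ≡ 1
Therefore the multiplicative order of 3 modulo 55 is 20.

20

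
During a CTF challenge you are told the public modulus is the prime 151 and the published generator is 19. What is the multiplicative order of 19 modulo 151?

5

Since 19 ∈ (Z/151Z)^×, its order divides φ(151) = 151 − 1 = 150 = 2 · 3 · 5^2.
Divisors of 150: 1, 2, 3, 5, 6, 10, 15, 25, 30, 50, 75, 150.
Test each divisor d:
19^1 ≡ 19
19^2 ≡ 59
19^3 ≡ 64
19^5 ≡ 1
So ord_151(19) = 5.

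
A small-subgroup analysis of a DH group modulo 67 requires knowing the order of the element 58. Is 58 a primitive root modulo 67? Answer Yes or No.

No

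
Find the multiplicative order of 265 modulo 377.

28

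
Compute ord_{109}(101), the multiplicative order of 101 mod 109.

12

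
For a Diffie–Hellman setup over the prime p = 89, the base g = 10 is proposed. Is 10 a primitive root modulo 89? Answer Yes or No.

φ(89) = 89 − 1 = 88 = 2^3 · 11.
An element g generates (Z/89Z)^× iff g^(88/q) ≢ 1 (mod 89) for each prime q ∈ {2, 11}.
10^44 ≡ 1 (mod 89)  [q = 2: ≡ 1 ✗]
10^8 ≡ 45 (mod 89)  [q = 11: ≢ 1 ✓]
Since 10^44 ≡ 1, the order of 10 divides 44 < 88, so 10 is not a primitive root.

No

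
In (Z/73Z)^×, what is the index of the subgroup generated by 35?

2

Since 35 ∈ (Z/73Z)^×, its order divides φ(73) = 73 − 1 = 72 = 2^3 · 3^2.
Divisors of 72: 1, 2, 3, 4, 6, 8, 9, 12, 18, 24, 36, 72.
Evaluate successive powers at the divisors of 72:
35^1 ≡ 35 (mod 73)
35^2 ≡ 57 (mod 73)
35^3 ≡ 24 (mod 73)
35^4 ≡ 37 (mod 73)
35^6 ≡ 65 (mod 73)
35^8 ≡ 55 (mod 73)
35^9 ≡ 27 (mod 73)
35^12 ≡ 64 (mod 73)
35^18 ≡ 72 (mod 73)
35^24 ≡ 8 (mod 73)
35^36 ≡ 1 (mod 73) ✓
So ord_73(35) = 36, hence |⟨35⟩| = 36.
Index = |(Z/73Z)^×| / |⟨35⟩| = 72 / 36 = 2.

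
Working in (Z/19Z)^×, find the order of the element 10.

By Lagrange's theorem, ord_19(10) divides φ(19) = 19 − 1 = 18 = 2 · 3^2.
Divisors of 18: 1, 2, 3, 6, 9, 18.
Evaluate successive powers at the divisors of 18:
10^1 ≡ 10 (mod 19)
10^2 ≡ 5 (mod 19)
10^3 ≡ 12 (mod 19)
10^6 ≡ 11 (mod 19)
10^9 ≡ 18 (mod 19)
10^18 ≡ 1 (mod 19) ✓
So ord_19(10) = 18.

18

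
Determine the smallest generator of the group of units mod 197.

2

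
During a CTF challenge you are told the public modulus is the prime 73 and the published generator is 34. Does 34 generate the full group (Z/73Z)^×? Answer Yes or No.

Yes

φ(73) = 73 − 1 = 72 = 2^3 · 3^2.
An element g generates (Z/73Z)^× iff g^(72/q) ≢ 1 (mod 73) for each prime q ∈ {2, 3}.
34^36 ≡ 72 (mod 73)  [q = 2: ≢ 1 ✓]
34^24 ≡ 64 (mod 73)  [q = 3: ≢ 1 ✓]
Every test exponent gives a nontrivial residue, hence 34 generates the full group.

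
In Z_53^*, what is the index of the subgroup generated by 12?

1

The order of 12 must divide φ(53) = 53 − 1 = 52 = 2^2 · 13.
Divisors of 52: 1, 2, 4, 13, 26, 52.
Check 12^d mod 53 for each divisor in increasing order:
12^1 ≡ 12
12^2 ≡ 38
12^4 ≡ 13
12^13 ≡ 23
12^26 ≡ 52
12^52 ≡ 1
The order of 12 is 52, so the subgroup it generates has 52 elements.
[(Z/53Z)^× : ⟨12⟩] = 52/52 = 1.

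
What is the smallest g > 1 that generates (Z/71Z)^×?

φ(71) = 71 − 1 = 70 = 2 · 5 · 7.
g is a primitive root iff g^(70/q) ≢ 1 (mod 71) for each prime q ∈ {2, 5, 7}.
g = 2: 2^35 ≡ 1 — hits 1, so not a primitive root.
g = 3: 3^35 ≡ 1 — hits 1, so not a primitive root.
g = 4: 4^35 ≡ 1 — hits 1, so not a primitive root.
g = 5: 5^35 ≡ 1 — hits 1, so not a primitive root.
g = 6: 6^35 ≡ 1 — hits 1, so not a primitive root.
g = 7: 7^35 ≡ 70; 7^14 ≡ 54; 7^10 ≡ 45 — none is 1, so 7 is a primitive root.
Hence the least primitive root of 71 is 7.

7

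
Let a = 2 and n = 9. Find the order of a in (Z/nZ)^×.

By Lagrange's theorem, ord_9(2) divides φ(9) = φ(3^2) = 3·(3−1) = 6 = 2 · 3.
Divisors of 6: 1, 2, 3, 6.
Evaluate successive powers at the divisors of 6:
2^1 ≡ 2 (mod 9)
2^2 ≡ 4 (mod 9)
2^3 ≡ 8 (mod 9)
2^6 ≡ 1 (mod 9) ✓
Hence ord(2) = 6.

6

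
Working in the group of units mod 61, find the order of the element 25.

15

The order of 25 must divide φ(61) = 61 − 1 = 60 = 2^2 · 3 · 5.
Divisors of 60: 1, 2, 3, 4, 5, 6, 10, 12, 15, 20, 30, 60.
Compute 25^d (mod 61) for the divisors d until we hit 1:
25^1 ≡ 25
25^2 ≡ 15
25^3 ≡ 9
25^4 ≡ 42
25^5 ≡ 13
25^6 ≡ 20
25^10 ≡ 47
25^12 ≡ 34
25^15 ≡ 1
Hence ord(25) = 15.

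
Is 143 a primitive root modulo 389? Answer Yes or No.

No

φ(389) = 389 − 1 = 388 = 2^2 · 97.
143 is a primitive root mod 389 iff 143^(φ(389)/q) ≢ 1 for every prime q | φ(389), i.e. q ∈ {2, 97}.
143^194 ≡ 1 (mod 389)  [q = 2: ≡ 1 ✗]
143^4 ≡ 216 (mod 389)  [q = 97: ≢ 1 ✓]
The check at q = 2 fails, so 143 generates a proper subgroup.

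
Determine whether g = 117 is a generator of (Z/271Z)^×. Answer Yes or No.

φ(271) = 271 − 1 = 270 = 2 · 3^3 · 5.
It suffices to check that the order of 117 is not a proper divisor of 270: compute 117^(270/q) for q ∈ {2, 3, 5}.
117^135 ≡ 270 (mod 271)  [q = 2: ≢ 1 ✓]
117^90 ≡ 1 (mod 271)  [q = 3: ≡ 1 ✗]
117^54 ≡ 244 (mod 271)  [q = 5: ≢ 1 ✓]
Since 117^90 ≡ 1, the order of 117 divides 90 < 270, so 117 is not a primitive root.

No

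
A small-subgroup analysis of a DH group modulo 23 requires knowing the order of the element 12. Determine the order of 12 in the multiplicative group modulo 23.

11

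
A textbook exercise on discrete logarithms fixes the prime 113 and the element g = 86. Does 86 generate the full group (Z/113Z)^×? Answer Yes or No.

φ(113) = 113 − 1 = 112 = 2^4 · 7.
It suffices to check that the order of 86 is not a proper divisor of 112: compute 86^(112/q) for q ∈ {2, 7}.
86^56 ≡ 112 (mod 113)  [q = 2: ≢ 1 ✓]
86^16 ≡ 16 (mod 113)  [q = 7: ≢ 1 ✓]
All checks pass, so 86 has order 112 and is a primitive root modulo 113.

Yes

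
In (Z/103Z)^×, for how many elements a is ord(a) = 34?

16

φ(103) = 103 − 1 = 102 = 2 · 3 · 17.
(Z/103Z)^× is cyclic (|G| = 102); a cyclic group of order m has exactly φ(d) elements of each order d | m, and none otherwise.
34 = 2 · 17 divides 102, and φ(34) = 16.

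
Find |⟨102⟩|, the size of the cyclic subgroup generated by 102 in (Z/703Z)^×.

ord(102) | φ(703) = φ(19·37) = (19−1)·(37−1) = 18·36 = 648 = 2^3 · 3^4.
Divisors of 648: 1, 2, 3, 4, 6, 8, 9, 12, 18, 24, 27, 36, 54, 72, 81, 108, 162, 216, 324, 648.
Check 102^d mod 703 for each divisor in increasing order:
102^1 ≡ 102 (mod 703)
102^2 ≡ 562 (mod 703)
102^3 ≡ 381 (mod 703)
102^4 ≡ 197 (mod 703)
102^6 ≡ 343 (mod 703)
102^8 ≡ 144 (mod 703)
102^9 ≡ 628 (mod 703)
102^12 ≡ 248 (mod 703)
102^18 ≡ 1 (mod 703) ✓
So ord_703(102) = 18.

18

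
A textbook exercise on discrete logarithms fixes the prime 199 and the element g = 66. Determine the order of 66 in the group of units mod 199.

ord(66) | φ(199) = 199 − 1 = 198 = 2 · 3^2 · 11.
Divisors of 198: 1, 2, 3, 6, 9, 11, 18, 22, 33, 66, 99, 198.
Test each divisor d:
66^1 ≡ 66 (mod 199)
66^2 ≡ 177 (mod 199)
66^3 ≡ 140 (mod 199)
66^6 ≡ 98 (mod 199)
66^9 ≡ 188 (mod 199)
66^11 ≡ 43 (mod 199)
66^18 ≡ 121 (mod 199)
66^22 ≡ 58 (mod 199)
66^33 ≡ 106 (mod 199)
66^66 ≡ 92 (mod 199)
66^99 ≡ 1 (mod 199) ✓
The smallest such exponent is 99, so the order of 66 is 99.

99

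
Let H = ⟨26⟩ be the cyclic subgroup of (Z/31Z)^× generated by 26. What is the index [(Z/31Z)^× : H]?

5

Since 26 ∈ (Z/31Z)^×, its order divides φ(31) = 31 − 1 = 30 = 2 · 3 · 5.
Divisors of 30: 1, 2, 3, 5, 6, 10, 15, 30.
Evaluate successive powers at the divisors of 30:
26^1 ≡ 26
26^2 ≡ 25
26^3 ≡ 30
26^5 ≡ 6
26^6 ≡ 1
Thus |⟨26⟩| = ord(26) = 6.
Index = |(Z/31Z)^×| / |⟨26⟩| = 30 / 6 = 5.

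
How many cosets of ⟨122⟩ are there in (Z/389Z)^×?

4

Since 122 ∈ (Z/389Z)^×, its order divides φ(389) = 389 − 1 = 388 = 2^2 · 97.
Divisors of 388: 1, 2, 4, 97, 194, 388.
Check 122^d mod 389 for each divisor in increasing order:
122^1 ≡ 122
122^2 ≡ 102
122^4 ≡ 290
122^97 ≡ 1
So ord_389(122) = 97, hence |⟨122⟩| = 97.
Index = |(Z/389Z)^×| / |⟨122⟩| = 388 / 97 = 4.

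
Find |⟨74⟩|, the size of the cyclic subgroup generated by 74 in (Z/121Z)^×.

110

Since 74 ∈ (Z/121Z)^×, its order divides φ(121) = φ(11^2) = 11·(11−1) = 110 = 2 · 5 · 11.
Divisors of 110: 1, 2, 5, 10, 11, 22, 55, 110.
Test each divisor d:
74^1 ≡ 74
74^2 ≡ 31
74^5 ≡ 87
74^10 ≡ 67
74^11 ≡ 118
74^22 ≡ 9
74^55 ≡ 120
74^110 ≡ 1
The smallest such exponent is 110, so the order of 74 is 110.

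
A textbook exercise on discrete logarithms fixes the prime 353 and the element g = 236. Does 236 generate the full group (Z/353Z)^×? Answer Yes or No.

Yes

φ(353) = 353 − 1 = 352 = 2^5 · 11.
236 is a primitive root mod 353 iff 236^(φ(353)/q) ≢ 1 for every prime q | φ(353), i.e. q ∈ {2, 11}.
236^176 ≡ 352 (mod 353)  [q = 2: ≢ 1 ✓]
236^32 ≡ 187 (mod 353)  [q = 11: ≢ 1 ✓]
None equal 1, so ord_353(236) = 352: 236 is a primitive root.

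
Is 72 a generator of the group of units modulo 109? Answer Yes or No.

φ(109) = 109 − 1 = 108 = 2^2 · 3^3.
It suffices to check that the order of 72 is not a proper divisor of 108: compute 72^(108/q) for q ∈ {2, 3}.
72^54 ≡ 108 (mod 109)  [q = 2: ≢ 1 ✓]
72^36 ≡ 45 (mod 109)  [q = 3: ≢ 1 ✓]
None equal 1, so ord_109(72) = 108: 72 is a primitive root.

Yes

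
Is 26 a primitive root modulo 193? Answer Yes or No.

Yes

φ(193) = 193 − 1 = 192 = 2^6 · 3.
Test 26^(192/q) mod 193 for each prime factor q of 192:
26^96 ≡ 192 (mod 193)  [q = 2: ≢ 1 ✓]
26^64 ≡ 84 (mod 193)  [q = 3: ≢ 1 ✓]
All checks pass, so 26 has order 192 and is a primitive root modulo 193.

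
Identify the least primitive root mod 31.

φ(31) = 31 − 1 = 30 = 2 · 3 · 5.
g is a primitive root iff g^(30/q) ≢ 1 (mod 31) for each prime q ∈ {2, 3, 5}.
g = 2: 2^15 ≡ 1 — hits 1, so not a primitive root.
g = 3: 3^15 ≡ 30; 3^10 ≡ 25; 3^6 ≡ 16 — none is 1, so 3 is a primitive root.
The smallest primitive root modulo 31 is 3.

3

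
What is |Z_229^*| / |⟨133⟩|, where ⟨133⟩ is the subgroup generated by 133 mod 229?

1

By Lagrange's theorem, ord_229(133) divides φ(229) = 229 − 1 = 228 = 2^2 · 3 · 19.
Divisors of 228: 1, 2, 3, 4, 6, 12, 19, 38, 57, 76, 114, 228.
Evaluate successive powers at the divisors of 228:
133^1 ≡ 133 (mod 229)
133^2 ≡ 56 (mod 229)
133^3 ≡ 120 (mod 229)
133^4 ≡ 159 (mod 229)
133^6 ≡ 202 (mod 229)
133^12 ≡ 42 (mod 229)
133^19 ≡ 89 (mod 229)
133^38 ≡ 135 (mod 229)
133^57 ≡ 107 (mod 229)
133^76 ≡ 134 (mod 229)
133^114 ≡ 228 (mod 229)
133^228 ≡ 1 (mod 229) ✓
Thus |⟨133⟩| = ord(133) = 228.
Index = |(Z/229Z)^×| / |⟨133⟩| = 228 / 228 = 1.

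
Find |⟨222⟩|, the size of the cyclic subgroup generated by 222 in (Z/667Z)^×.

308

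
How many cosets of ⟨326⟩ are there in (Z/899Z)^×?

Since 326 ∈ (Z/899Z)^×, its order divides φ(899) = φ(29·31) = (29−1)·(31−1) = 28·30 = 840 = 2^3 · 3 · 5 · 7.
Divisors of 840: 1, 2, 3, 4, 5, 6, 7, 8, 10, 12, 14, 15, 20, 21, 24, 28, 30, 35, 40, 42, 56, 60, 70, 84, 105, 120, 140, 168, 210, 280, 420, 840.
Check 326^d mod 899 for each divisor in increasing order:
326^1 ≡ 326 (mod 899)
326^2 ≡ 194 (mod 899)
326^3 ≡ 314 (mod 899)
326^4 ≡ 777 (mod 899)
326^5 ≡ 683 (mod 899)
326^6 ≡ 605 (mod 899)
326^7 ≡ 349 (mod 899)
326^8 ≡ 500 (mod 899)
326^10 ≡ 807 (mod 899)
326^12 ≡ 132 (mod 899)
326^14 ≡ 436 (mod 899)
326^15 ≡ 94 (mod 899)
326^20 ≡ 373 (mod 899)
326^21 ≡ 233 (mod 899)
326^24 ≡ 343 (mod 899)
326^28 ≡ 407 (mod 899)
326^30 ≡ 745 (mod 899)
326^35 ≡ 1 (mod 899) ✓
The order of 326 is 35, so the subgroup it generates has 35 elements.
Index = |(Z/899Z)^×| / |⟨326⟩| = 840 / 35 = 24.

24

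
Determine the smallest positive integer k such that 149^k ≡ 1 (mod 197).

196

ord(149) | φ(197) = 197 − 1 = 196 = 2^2 · 7^2.
Divisors of 196: 1, 2, 4, 7, 14, 28, 49, 98, 196.
Evaluate successive powers at the divisors of 196:
149^1 ≡ 149
149^2 ≡ 137
149^4 ≡ 54
149^7 ≡ 87
149^14 ≡ 83
149^28 ≡ 191
149^49 ≡ 14
149^98 ≡ 196
149^196 ≡ 1
Hence ord(149) = 196.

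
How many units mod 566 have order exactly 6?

2

φ(566) = φ(2)·φ(283) = 1·282 = 282 = 2 · 3 · 47.
In a cyclic group of order 282, there are φ(d) elements of order d for each divisor d of 282, and zero for non-divisors.
6 = 2 · 3 divides 282, and φ(6) = 2.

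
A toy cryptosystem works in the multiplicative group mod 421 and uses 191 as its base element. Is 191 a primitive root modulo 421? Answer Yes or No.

No

φ(421) = 421 − 1 = 420 = 2^2 · 3 · 5 · 7.
It suffices to check that the order of 191 is not a proper divisor of 420: compute 191^(420/q) for q ∈ {2, 3, 5, 7}.
191^210 ≡ 1 (mod 421)  [q = 2: ≡ 1 ✗]
191^140 ≡ 400 (mod 421)  [q = 3: ≢ 1 ✓]
191^84 ≡ 279 (mod 421)  [q = 5: ≢ 1 ✓]
191^60 ≡ 152 (mod 421)  [q = 7: ≢ 1 ✓]
Since 191^210 ≡ 1, the order of 191 divides 210 < 420, so 191 is not a primitive root.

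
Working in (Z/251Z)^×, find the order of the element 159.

By Lagrange's theorem, ord_251(159) divides φ(251) = 251 − 1 = 250 = 2 · 5^3.
Divisors of 250: 1, 2, 5, 10, 25, 50, 125, 250.
Compute 159^d (mod 251) for the divisors d until we hit 1:
159^1 ≡ 159 (mod 251)
159^2 ≡ 181 (mod 251)
159^5 ≡ 247 (mod 251)
159^10 ≡ 16 (mod 251)
159^25 ≡ 231 (mod 251)
159^50 ≡ 149 (mod 251)
159^125 ≡ 250 (mod 251)
159^250 ≡ 1 (mod 251) ✓
So ord_251(159) = 250.

250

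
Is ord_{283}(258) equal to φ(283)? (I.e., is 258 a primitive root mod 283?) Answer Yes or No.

Yes

φ(283) = 283 − 1 = 282 = 2 · 3 · 47.
Test 258^(282/q) mod 283 for each prime factor q of 282:
258^141 ≡ 282 (mod 283)  [q = 2: ≢ 1 ✓]
258^94 ≡ 238 (mod 283)  [q = 3: ≢ 1 ✓]
258^6 ≡ 204 (mod 283)  [q = 47: ≢ 1 ✓]
None equal 1, so ord_283(258) = 282: 258 is a primitive root.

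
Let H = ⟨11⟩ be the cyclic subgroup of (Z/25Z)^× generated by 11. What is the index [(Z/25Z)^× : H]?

4

By Lagrange's theorem, ord_25(11) divides φ(25) = φ(5^2) = 5·(5−1) = 20 = 2^2 · 5.
Divisors of 20: 1, 2, 4, 5, 10, 20.
Compute 11^d (mod 25) for the divisors d until we hit 1:
11^1 ≡ 11 (mod 25)
11^2 ≡ 21 (mod 25)
11^4 ≡ 16 (mod 25)
11^5 ≡ 1 (mod 25) ✓
So ord_25(11) = 5, hence |⟨11⟩| = 5.
Index = |(Z/25Z)^×| / |⟨11⟩| = 20 / 5 = 4.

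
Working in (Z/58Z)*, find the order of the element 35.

14

Since 35 ∈ (Z/58Z)^×, its order divides φ(58) = φ(2)·φ(29) = 1·28 = 28 = 2^2 · 7.
Divisors of 28: 1, 2, 4, 7, 14, 28.
Compute 35^d (mod 58) for the divisors d until we hit 1:
35^1 ≡ 35 (mod 58)
35^2 ≡ 7 (mod 58)
35^4 ≡ 49 (mod 58)
35^7 ≡ 57 (mod 58)
35^14 ≡ 1 (mod 58) ✓
Therefore the multiplicative order of 35 modulo 58 is 14.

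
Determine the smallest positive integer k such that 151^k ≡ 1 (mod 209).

10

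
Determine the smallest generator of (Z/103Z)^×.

5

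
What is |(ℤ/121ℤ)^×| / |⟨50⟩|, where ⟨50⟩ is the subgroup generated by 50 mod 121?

The order of 50 must divide φ(121) = φ(11^2) = 11·(11−1) = 110 = 2 · 5 · 11.
Divisors of 110: 1, 2, 5, 10, 11, 22, 55, 110.
Compute 50^d (mod 121) for the divisors d until we hit 1:
50^1 ≡ 50 (mod 121)
50^2 ≡ 80 (mod 121)
50^5 ≡ 76 (mod 121)
50^10 ≡ 89 (mod 121)
50^11 ≡ 94 (mod 121)
50^22 ≡ 3 (mod 121)
50^55 ≡ 120 (mod 121)
50^110 ≡ 1 (mod 121) ✓
Thus |⟨50⟩| = ord(50) = 110.
Index = |(Z/121Z)^×| / |⟨50⟩| = 110 / 110 = 1.

1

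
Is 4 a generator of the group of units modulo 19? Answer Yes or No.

φ(19) = 19 − 1 = 18 = 2 · 3^2.
An element g generates (Z/19Z)^× iff g^(18/q) ≢ 1 (mod 19) for each prime q ∈ {2, 3}.
4^9 ≡ 1 (mod 19)  [q = 2: ≡ 1 ✗]
4^6 ≡ 11 (mod 19)  [q = 3: ≢ 1 ✓]
4^9 ≡ 1 shows ord(4) | 9, strictly less than φ(19); not a primitive root.

No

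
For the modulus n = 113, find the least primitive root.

3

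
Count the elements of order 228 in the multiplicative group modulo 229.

φ(229) = 229 − 1 = 228 = 2^2 · 3 · 19.
In a cyclic group of order 228, there are φ(d) elements of order d for each divisor d of 228, and zero for non-divisors.
228 = 2^2 · 3 · 19 divides 228, and φ(228) = 72.

72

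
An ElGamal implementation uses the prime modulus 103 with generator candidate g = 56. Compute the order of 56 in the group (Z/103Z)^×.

ord(56) | φ(103) = 103 − 1 = 102 = 2 · 3 · 17.
Divisors of 102: 1, 2, 3, 6, 17, 34, 51, 102.
Test each divisor d:
56^1 ≡ 56
56^2 ≡ 46
56^3 ≡ 1
Therefore the multiplicative order of 56 modulo 103 is 3.

3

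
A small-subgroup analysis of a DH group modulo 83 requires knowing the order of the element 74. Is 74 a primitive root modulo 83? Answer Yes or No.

Yes

φ(83) = 83 − 1 = 82 = 2 · 41.
It suffices to check that the order of 74 is not a proper divisor of 82: compute 74^(82/q) for q ∈ {2, 41}.
74^41 ≡ 82 (mod 83)  [q = 2: ≢ 1 ✓]
74^2 ≡ 81 (mod 83)  [q = 41: ≢ 1 ✓]
All checks pass, so 74 has order 82 and is a primitive root modulo 83.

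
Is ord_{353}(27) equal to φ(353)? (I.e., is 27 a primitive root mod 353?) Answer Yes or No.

Yes

φ(353) = 353 − 1 = 352 = 2^5 · 11.
It suffices to check that the order of 27 is not a proper divisor of 352: compute 27^(352/q) for q ∈ {2, 11}.
27^176 ≡ 352 (mod 353)  [q = 2: ≢ 1 ✓]
27^32 ≡ 131 (mod 353)  [q = 11: ≢ 1 ✓]
Every test exponent gives a nontrivial residue, hence 27 generates the full group.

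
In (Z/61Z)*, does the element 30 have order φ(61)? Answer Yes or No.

Yes

φ(61) = 61 − 1 = 60 = 2^2 · 3 · 5.
30 is a primitive root mod 61 iff 30^(φ(61)/q) ≢ 1 for every prime q | φ(61), i.e. q ∈ {2, 3, 5}.
30^30 ≡ 60 (mod 61)  [q = 2: ≢ 1 ✓]
30^20 ≡ 13 (mod 61)  [q = 3: ≢ 1 ✓]
30^12 ≡ 34 (mod 61)  [q = 5: ≢ 1 ✓]
None equal 1, so ord_61(30) = 60: 30 is a primitive root.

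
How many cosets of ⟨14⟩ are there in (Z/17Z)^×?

1

By Lagrange's theorem, ord_17(14) divides φ(17) = 17 − 1 = 16 = 2^4.
Divisors of 16: 1, 2, 4, 8, 16.
Evaluate successive powers at the divisors of 16:
14^1 ≡ 14 (mod 17)
14^2 ≡ 9 (mod 17)
14^4 ≡ 13 (mod 17)
14^8 ≡ 16 (mod 17)
14^16 ≡ 1 (mod 17) ✓
Thus |⟨14⟩| = ord(14) = 16.
The index is φ(17) / ord(14) = 16 / 16 = 1.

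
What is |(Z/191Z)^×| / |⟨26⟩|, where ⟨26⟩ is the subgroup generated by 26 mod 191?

Since 26 ∈ (Z/191Z)^×, its order divides φ(191) = 191 − 1 = 190 = 2 · 5 · 19.
Divisors of 190: 1, 2, 5, 10, 19, 38, 95, 190.
Evaluate successive powers at the divisors of 190:
26^1 ≡ 26
26^2 ≡ 103
26^5 ≡ 30
26^10 ≡ 136
26^19 ≡ 109
26^38 ≡ 39
26^95 ≡ 1
Thus |⟨26⟩| = ord(26) = 95.
[(Z/191Z)^× : ⟨26⟩] = 190/95 = 2.

2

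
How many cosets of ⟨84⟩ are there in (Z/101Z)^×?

The order of 84 must divide φ(101) = 101 − 1 = 100 = 2^2 · 5^2.
Divisors of 100: 1, 2, 4, 5, 10, 20, 25, 50, 100.
Compute 84^d (mod 101) for the divisors d until we hit 1:
84^1 ≡ 84 (mod 101)
84^2 ≡ 87 (mod 101)
84^4 ≡ 95 (mod 101)
84^5 ≡ 1 (mod 101) ✓
Thus |⟨84⟩| = ord(84) = 5.
The index is φ(101) / ord(84) = 100 / 5 = 20.

20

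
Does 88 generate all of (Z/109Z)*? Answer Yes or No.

φ(109) = 109 − 1 = 108 = 2^2 · 3^3.
88 is a primitive root mod 109 iff 88^(φ(109)/q) ≢ 1 for every prime q | φ(109), i.e. q ∈ {2, 3}.
88^54 ≡ 1 (mod 109)  [q = 2: ≡ 1 ✗]
88^36 ≡ 45 (mod 109)  [q = 3: ≢ 1 ✓]
Since 88^54 ≡ 1, the order of 88 divides 54 < 108, so 88 is not a primitive root.

No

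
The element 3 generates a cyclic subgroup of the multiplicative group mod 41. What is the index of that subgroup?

5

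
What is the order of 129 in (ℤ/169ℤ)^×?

26

By Lagrange's theorem, ord_169(129) divides φ(169) = φ(13^2) = 13·(13−1) = 156 = 2^2 · 3 · 13.
Divisors of 156: 1, 2, 3, 4, 6, 12, 13, 26, 39, 52, 78, 156.
Test each divisor d:
129^1 ≡ 129 (mod 169)
129^2 ≡ 79 (mod 169)
129^3 ≡ 51 (mod 169)
129^4 ≡ 157 (mod 169)
129^6 ≡ 66 (mod 169)
129^12 ≡ 131 (mod 169)
129^13 ≡ 168 (mod 169)
129^26 ≡ 1 (mod 169) ✓
Therefore the multiplicative order of 129 modulo 169 is 26.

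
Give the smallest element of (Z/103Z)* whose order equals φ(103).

5

φ(103) = 103 − 1 = 102 = 2 · 3 · 17.
Test candidates g = 2, 3, … against the prime factors q ∈ {2, 3, 17} of φ(103): g is a generator iff g^(102/q) ≢ 1 for every such q.
g = 2: 2^51 ≡ 1 — hits 1, so not a primitive root.
g = 3: 3^51 ≡ 102; 3^34 ≡ 1 — hits 1, so not a primitive root.
g = 4: 4^51 ≡ 1 — hits 1, so not a primitive root.
g = 5: 5^51 ≡ 102; 5^34 ≡ 56; 5^6 ≡ 72 — none is 1, so 5 is a primitive root.
Hence the least primitive root of 103 is 5.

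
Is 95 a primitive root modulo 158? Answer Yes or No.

No

φ(158) = φ(2)·φ(79) = 1·78 = 78 = 2 · 3 · 13.
95 is a primitive root mod 158 iff 95^(φ(158)/q) ≢ 1 for every prime q | φ(158), i.e. q ∈ {2, 3, 13}.
95^39 ≡ 1 (mod 158)  [q = 2: ≡ 1 ✗]
95^26 ≡ 23 (mod 158)  [q = 3: ≢ 1 ✓]
95^6 ≡ 65 (mod 158)  [q = 13: ≢ 1 ✓]
Since 95^39 ≡ 1, the order of 95 divides 39 < 78, so 95 is not a primitive root.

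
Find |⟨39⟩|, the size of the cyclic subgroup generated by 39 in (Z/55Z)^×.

10

Since 39 ∈ (Z/55Z)^×, its order divides φ(55) = φ(5·11) = (5−1)·(11−1) = 4·10 = 40 = 2^3 · 5.
Divisors of 40: 1, 2, 4, 5, 8, 10, 20, 40.
Test each divisor d:
39^1 ≡ 39 (mod 55)
39^2 ≡ 36 (mod 55)
39^4 ≡ 31 (mod 55)
39^5 ≡ 54 (mod 55)
39^8 ≡ 26 (mod 55)
39^10 ≡ 1 (mod 55) ✓
Therefore the multiplicative order of 39 modulo 55 is 10.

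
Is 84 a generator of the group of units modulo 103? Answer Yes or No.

φ(103) = 103 − 1 = 102 = 2 · 3 · 17.
84 is a primitive root mod 103 iff 84^(φ(103)/q) ≢ 1 for every prime q | φ(103), i.e. q ∈ {2, 3, 17}.
84^51 ≡ 102 (mod 103)  [q = 2: ≢ 1 ✓]
84^34 ≡ 46 (mod 103)  [q = 3: ≢ 1 ✓]
84^6 ≡ 13 (mod 103)  [q = 17: ≢ 1 ✓]
All checks pass, so 84 has order 102 and is a primitive root modulo 103.

Yes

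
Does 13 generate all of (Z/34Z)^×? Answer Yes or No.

No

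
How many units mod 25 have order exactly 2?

φ(25) = φ(5^2) = 5·(5−1) = 20 = 2^2 · 5.
In a cyclic group of order 20, there are φ(d) elements of order d for each divisor d of 20, and zero for non-divisors.
2 | 20, and φ(2) = 2 − 1 = 1.

1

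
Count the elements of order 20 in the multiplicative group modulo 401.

8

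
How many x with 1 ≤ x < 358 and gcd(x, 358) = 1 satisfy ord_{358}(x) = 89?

88

φ(358) = φ(2)·φ(179) = 1·178 = 178 = 2 · 89.
(Z/358Z)^× is cyclic (|G| = 178); a cyclic group of order m has exactly φ(d) elements of each order d | m, and none otherwise.
89 | 178, and φ(89) = 89 − 1 = 88.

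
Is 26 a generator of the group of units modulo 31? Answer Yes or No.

No

φ(31) = 31 − 1 = 30 = 2 · 3 · 5.
Test 26^(30/q) mod 31 for each prime factor q of 30:
26^15 ≡ 30 (mod 31)  [q = 2: ≢ 1 ✓]
26^10 ≡ 5 (mod 31)  [q = 3: ≢ 1 ✓]
26^6 ≡ 1 (mod 31)  [q = 5: ≡ 1 ✗]
The check at q = 5 fails, so 26 generates a proper subgroup.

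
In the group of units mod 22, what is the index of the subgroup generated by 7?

By Lagrange's theorem, ord_22(7) divides φ(22) = φ(2)·φ(11) = 1·10 = 10 = 2 · 5.
Divisors of 10: 1, 2, 5, 10.
Compute 7^d (mod 22) for the divisors d until we hit 1:
7^1 ≡ 7 (mod 22)
7^2 ≡ 5 (mod 22)
7^5 ≡ 21 (mod 22)
7^10 ≡ 1 (mod 22) ✓
So ord_22(7) = 10, hence |⟨7⟩| = 10.
[(Z/22Z)^× : ⟨7⟩] = 10/10 = 1.

1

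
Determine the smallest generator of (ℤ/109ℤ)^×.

6

φ(109) = 109 − 1 = 108 = 2^2 · 3^3.
g is a primitive root iff g^(108/q) ≢ 1 (mod 109) for each prime q ∈ {2, 3}.
g = 2: 2^54 ≡ 108; 2^36 ≡ 1 — hits 1, so not a primitive root.
g = 3: 3^54 ≡ 1 — hits 1, so not a primitive root.
g = 4: 4^54 ≡ 1 — hits 1, so not a primitive root.
g = 5: 5^54 ≡ 1 — hits 1, so not a primitive root.
g = 6: 6^54 ≡ 108; 6^36 ≡ 63 — none is 1, so 6 is a primitive root.
So 6 is the smallest generator of (Z/109Z)^×.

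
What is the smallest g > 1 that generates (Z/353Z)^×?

φ(353) = 353 − 1 = 352 = 2^5 · 11.
Test candidates g = 2, 3, … against the prime factors q ∈ {2, 11} of φ(353): g is a generator iff g^(352/q) ≢ 1 for every such q.
g = 2: 2^176 ≡ 1 — hits 1, so not a primitive root.
g = 3: 3^176 ≡ 352; 3^32 ≡ 140 — none is 1, so 3 is a primitive root.
Hence the least primitive root of 353 is 3.

3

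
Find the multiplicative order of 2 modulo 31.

By Lagrange's theorem, ord_31(2) divides φ(31) = 31 − 1 = 30 = 2 · 3 · 5.
Divisors of 30: 1, 2, 3, 5, 6, 10, 15, 30.
Evaluate successive powers at the divisors of 30:
2^1 ≡ 2 (mod 31)
2^2 ≡ 4 (mod 31)
2^3 ≡ 8 (mod 31)
2^5 ≡ 1 (mod 31) ✓
So ord_31(2) = 5.

5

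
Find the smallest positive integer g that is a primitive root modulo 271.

6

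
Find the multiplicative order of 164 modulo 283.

By Lagrange's theorem, ord_283(164) divides φ(283) = 283 − 1 = 282 = 2 · 3 · 47.
Divisors of 282: 1, 2, 3, 6, 47, 94, 141, 282.
Compute 164^d (mod 283) for the divisors d until we hit 1:
164^1 ≡ 164
164^2 ≡ 11
164^3 ≡ 106
164^6 ≡ 199
164^47 ≡ 44
164^94 ≡ 238
164^141 ≡ 1
The smallest such exponent is 141, so the order of 164 is 141.

141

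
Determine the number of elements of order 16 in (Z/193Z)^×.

8

φ(193) = 193 − 1 = 192 = 2^6 · 3.
(Z/193Z)^× is cyclic (|G| = 192); a cyclic group of order m has exactly φ(d) elements of each order d | m, and none otherwise.
16 = 2^4 divides 192, and φ(16) = 8.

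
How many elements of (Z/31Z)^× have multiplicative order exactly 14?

0

φ(31) = 31 − 1 = 30 = 2 · 3 · 5.
(Z/31Z)^× is cyclic (|G| = 30); a cyclic group of order m has exactly φ(d) elements of each order d | m, and none otherwise.
Here 30 is not a multiple of 14, so there are no elements of order 14.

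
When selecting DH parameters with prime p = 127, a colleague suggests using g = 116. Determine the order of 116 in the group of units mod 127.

126

ord(116) | φ(127) = 127 − 1 = 126 = 2 · 3^2 · 7.
Divisors of 126: 1, 2, 3, 6, 7, 9, 14, 18, 21, 42, 63, 126.
Check 116^d mod 127 for each divisor in increasing order:
116^1 ≡ 116
116^2 ≡ 121
116^3 ≡ 66
116^6 ≡ 38
116^7 ≡ 90
116^9 ≡ 95
116^14 ≡ 99
116^18 ≡ 8
116^21 ≡ 20
116^42 ≡ 19
116^63 ≡ 126
116^126 ≡ 1
Hence ord(116) = 126.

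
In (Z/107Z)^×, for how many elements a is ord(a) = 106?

φ(107) = 107 − 1 = 106 = 2 · 53.
(Z/107Z)^× is cyclic (|G| = 106); a cyclic group of order m has exactly φ(d) elements of each order d | m, and none otherwise.
106 = 2 · 53 divides 106, and φ(106) = 52.

52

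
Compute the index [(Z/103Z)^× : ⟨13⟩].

6

ord(13) | φ(103) = 103 − 1 = 102 = 2 · 3 · 17.
Divisors of 102: 1, 2, 3, 6, 17, 34, 51, 102.
Compute 13^d (mod 103) for the divisors d until we hit 1:
13^1 ≡ 13 (mod 103)
13^2 ≡ 66 (mod 103)
13^3 ≡ 34 (mod 103)
13^6 ≡ 23 (mod 103)
13^17 ≡ 1 (mod 103) ✓
The order of 13 is 17, so the subgroup it generates has 17 elements.
The index is φ(103) / ord(13) = 102 / 17 = 6.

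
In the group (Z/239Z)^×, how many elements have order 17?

φ(239) = 239 − 1 = 238 = 2 · 7 · 17.
(Z/239Z)^× is cyclic (|G| = 238); a cyclic group of order m has exactly φ(d) elements of each order d | m, and none otherwise.
17 | 238, and φ(17) = 17 − 1 = 16.

16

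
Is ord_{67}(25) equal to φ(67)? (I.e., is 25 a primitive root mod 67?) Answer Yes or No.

No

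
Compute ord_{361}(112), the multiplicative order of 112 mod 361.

171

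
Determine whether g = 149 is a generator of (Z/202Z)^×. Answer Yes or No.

Yes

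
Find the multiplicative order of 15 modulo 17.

8

By Lagrange's theorem, ord_17(15) divides φ(17) = 17 − 1 = 16 = 2^4.
Divisors of 16: 1, 2, 4, 8, 16.
Test each divisor d:
15^1 ≡ 15 (mod 17)
15^2 ≡ 4 (mod 17)
15^4 ≡ 16 (mod 17)
15^8 ≡ 1 (mod 17) ✓
The smallest such exponent is 8, so the order of 15 is 8.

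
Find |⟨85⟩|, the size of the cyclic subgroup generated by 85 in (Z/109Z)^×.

108

ord(85) | φ(109) = 109 − 1 = 108 = 2^2 · 3^3.
Divisors of 108: 1, 2, 3, 4, 6, 9, 12, 18, 27, 36, 54, 108.
Compute 85^d (mod 109) for the divisors d until we hit 1:
85^1 ≡ 85 (mod 109)
85^2 ≡ 31 (mod 109)
85^3 ≡ 19 (mod 109)
85^4 ≡ 89 (mod 109)
85^6 ≡ 34 (mod 109)
85^9 ≡ 101 (mod 109)
85^12 ≡ 66 (mod 109)
85^18 ≡ 64 (mod 109)
85^27 ≡ 33 (mod 109)
85^36 ≡ 63 (mod 109)
85^54 ≡ 108 (mod 109)
85^108 ≡ 1 (mod 109) ✓
So ord_109(85) = 108.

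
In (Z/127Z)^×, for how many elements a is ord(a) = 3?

2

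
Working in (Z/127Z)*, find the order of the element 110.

Since 110 ∈ (Z/127Z)^×, its order divides φ(127) = 127 − 1 = 126 = 2 · 3^2 · 7.
Divisors of 126: 1, 2, 3, 6, 7, 9, 14, 18, 21, 42, 63, 126.
Test each divisor d:
110^1 ≡ 110 (mod 127)
110^2 ≡ 35 (mod 127)
110^3 ≡ 40 (mod 127)
110^6 ≡ 76 (mod 127)
110^7 ≡ 105 (mod 127)
110^9 ≡ 119 (mod 127)
110^14 ≡ 103 (mod 127)
110^18 ≡ 64 (mod 127)
110^21 ≡ 20 (mod 127)
110^42 ≡ 19 (mod 127)
110^63 ≡ 126 (mod 127)
110^126 ≡ 1 (mod 127) ✓
Therefore the multiplicative order of 110 modulo 127 is 126.

126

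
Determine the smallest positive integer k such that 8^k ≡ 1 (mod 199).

ord(8) | φ(199) = 199 − 1 = 198 = 2 · 3^2 · 11.
Divisors of 198: 1, 2, 3, 6, 9, 11, 18, 22, 33, 66, 99, 198.
Evaluate successive powers at the divisors of 198:
8^1 ≡ 8 (mod 199)
8^2 ≡ 64 (mod 199)
8^3 ≡ 114 (mod 199)
8^6 ≡ 61 (mod 199)
8^9 ≡ 188 (mod 199)
8^11 ≡ 92 (mod 199)
8^18 ≡ 121 (mod 199)
8^22 ≡ 106 (mod 199)
8^33 ≡ 1 (mod 199) ✓
Therefore the multiplicative order of 8 modulo 199 is 33.

33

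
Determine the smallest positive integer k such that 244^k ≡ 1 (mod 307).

The order of 244 must divide φ(307) = 307 − 1 = 306 = 2 · 3^2 · 17.
Divisors of 306: 1, 2, 3, 6, 9, 17, 18, 34, 51, 102, 153, 306.
Check 244^d mod 307 for each divisor in increasing order:
244^1 ≡ 244 (mod 307)
244^2 ≡ 285 (mod 307)
244^3 ≡ 158 (mod 307)
244^6 ≡ 97 (mod 307)
244^9 ≡ 283 (mod 307)
244^17 ≡ 254 (mod 307)
244^18 ≡ 269 (mod 307)
244^34 ≡ 46 (mod 307)
244^51 ≡ 18 (mod 307)
244^102 ≡ 17 (mod 307)
244^153 ≡ 306 (mod 307)
244^306 ≡ 1 (mod 307) ✓
The smallest such exponent is 306, so the order of 244 is 306.

306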